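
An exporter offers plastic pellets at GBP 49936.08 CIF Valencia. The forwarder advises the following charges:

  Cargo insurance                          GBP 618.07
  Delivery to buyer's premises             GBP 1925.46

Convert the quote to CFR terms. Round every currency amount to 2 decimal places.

CFR price: GBP 49318.01

Not relevant to the conversion: delivery — on the buyer under both terms; not part of either seller's price.
From CIF to CFR, the seller no longer bears: insurance.
CFR price = 49936.08 − 618.07 = 49318.01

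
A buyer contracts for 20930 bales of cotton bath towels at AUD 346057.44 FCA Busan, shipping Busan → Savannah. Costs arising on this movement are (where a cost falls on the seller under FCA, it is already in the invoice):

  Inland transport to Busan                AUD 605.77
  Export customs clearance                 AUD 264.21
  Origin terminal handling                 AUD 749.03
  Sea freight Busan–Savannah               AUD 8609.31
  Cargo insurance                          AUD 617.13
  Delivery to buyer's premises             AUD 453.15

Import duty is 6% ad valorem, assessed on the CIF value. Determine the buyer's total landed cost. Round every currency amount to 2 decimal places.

FCA: the seller delivers export-cleared goods to the carrier; the buyer bears costs from that point.
Already in the invoice (seller's account under FCA): inland to port, export clearance — exclude.
CIF value = FCA price + origin terminal + freight + insurance = 346057.44 + 749.03 + 8609.31 + 617.13 = 356032.91
Import duty = 356032.91 × 6% = 21361.97
Buyer bears: origin terminal 749.03 + freight 8609.31 + insurance 617.13 + delivery 453.15 + duty 21361.97 = 31790.59
Landed cost = invoice 346057.44 + 31790.59 = 377848.03

Total landed cost: AUD 377848.03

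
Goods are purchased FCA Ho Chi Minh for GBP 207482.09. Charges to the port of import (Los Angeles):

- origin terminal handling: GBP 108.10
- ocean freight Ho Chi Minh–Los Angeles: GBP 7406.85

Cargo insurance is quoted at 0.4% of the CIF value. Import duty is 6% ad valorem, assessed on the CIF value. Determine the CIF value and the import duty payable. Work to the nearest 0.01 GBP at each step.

CIF value: GBP 215860.48; import duty: GBP 12951.63

Let C be the CIF value. C = FCA price + pre-shipment costs + freight + 0.4% × C
C − 0.4% × C = 207482.09 + 108.10 + 7406.85
0.996 × C = 214997.04
C = 214997.04 / 0.996 = 215860.48
Insurance premium = 0.4% × 215860.48 = 863.44
Import duty = 215860.48 × 6% = 12951.63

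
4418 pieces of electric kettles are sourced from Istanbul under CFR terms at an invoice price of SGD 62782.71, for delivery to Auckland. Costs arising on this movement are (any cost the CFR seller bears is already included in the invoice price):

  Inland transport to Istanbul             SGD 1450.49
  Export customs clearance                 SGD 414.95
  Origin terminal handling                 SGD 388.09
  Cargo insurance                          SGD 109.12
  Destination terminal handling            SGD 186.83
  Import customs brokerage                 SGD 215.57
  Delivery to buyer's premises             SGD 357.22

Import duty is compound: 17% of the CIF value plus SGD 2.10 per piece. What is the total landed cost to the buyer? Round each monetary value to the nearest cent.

CFR: the seller pays costs through ocean freight to the destination port, but not insurance.
Already in the invoice (seller's account under CFR): inland to port, export clearance, origin terminal — exclude.
CIF value = CFR price + insurance = 62782.71 + 109.12 = 62891.83
Ad valorem component: 62891.83 × 17% = 10691.61
Specific component: 4418 × 2.10 = 9277.80
Import duty = 10691.61 + 9277.80 = 19969.41
Buyer bears: insurance 109.12 + destination terminal 186.83 + brokerage 215.57 + delivery 357.22 + duty 19969.41 = 20838.15
Landed cost = invoice 62782.71 + 20838.15 = 83620.86

Total landed cost: SGD 83620.86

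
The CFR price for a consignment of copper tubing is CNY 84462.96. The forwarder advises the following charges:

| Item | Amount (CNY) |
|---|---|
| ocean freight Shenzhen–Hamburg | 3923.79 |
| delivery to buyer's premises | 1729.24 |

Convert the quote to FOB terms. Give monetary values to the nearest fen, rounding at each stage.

FOB price: CNY 80539.17

Not relevant to the conversion: delivery — on the buyer under both terms; not part of either seller's price.
From CFR to FOB, the seller no longer bears: freight.
FOB price = 84462.96 − 3923.79 = 80539.17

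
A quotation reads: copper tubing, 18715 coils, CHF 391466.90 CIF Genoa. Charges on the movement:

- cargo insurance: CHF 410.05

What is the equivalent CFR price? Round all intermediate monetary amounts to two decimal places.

CFR price: CHF 391056.85

From CIF to CFR, the seller no longer bears: insurance.
CFR price = 391466.90 − 410.05 = 391056.85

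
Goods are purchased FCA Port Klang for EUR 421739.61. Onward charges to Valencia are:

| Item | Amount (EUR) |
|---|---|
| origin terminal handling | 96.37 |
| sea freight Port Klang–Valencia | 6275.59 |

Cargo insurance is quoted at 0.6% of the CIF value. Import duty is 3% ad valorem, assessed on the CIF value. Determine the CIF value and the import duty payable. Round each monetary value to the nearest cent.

CIF value: EUR 430695.74; import duty: EUR 12920.87

Let C be the CIF value. C = FCA price + pre-shipment costs + freight + 0.6% × C
C − 0.6% × C = 421739.61 + 96.37 + 6275.59
0.994 × C = 428111.57
C = 428111.57 / 0.994 = 430695.74
Insurance premium = 0.6% × 430695.74 = 2584.17
Import duty = 430695.74 × 3% = 12920.87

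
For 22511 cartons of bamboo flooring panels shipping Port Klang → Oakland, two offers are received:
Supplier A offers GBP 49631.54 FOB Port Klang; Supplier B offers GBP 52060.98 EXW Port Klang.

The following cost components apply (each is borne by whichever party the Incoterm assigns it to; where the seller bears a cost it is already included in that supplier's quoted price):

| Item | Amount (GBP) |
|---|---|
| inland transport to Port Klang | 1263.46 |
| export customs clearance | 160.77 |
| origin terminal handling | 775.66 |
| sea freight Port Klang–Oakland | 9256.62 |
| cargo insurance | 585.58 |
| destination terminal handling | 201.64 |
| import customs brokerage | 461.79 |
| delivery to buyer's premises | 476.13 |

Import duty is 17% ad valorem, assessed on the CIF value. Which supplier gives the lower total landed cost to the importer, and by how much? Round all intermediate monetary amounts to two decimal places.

Supplier A (FOB):
CIF value = FOB price + freight + insurance = 49631.54 + 9256.62 + 585.58 = 59473.74
Import duty = 59473.74 × 17% = 10110.54
Buyer bears (A): 9256.62 + 585.58 + 201.64 + 461.79 + 476.13 = 10981.76
Landed cost (A) = invoice 49631.54 + 10981.76 + duty 10110.54 = 70723.84
Supplier B (EXW):
CIF value = EXW price + inland to port + export clearance + origin terminal + freight + insurance = 52060.98 + 1263.46 + 160.77 + 775.66 + 9256.62 + 585.58 = 64103.07
Import duty = 64103.07 × 17% = 10897.52
Buyer bears (B): 1263.46 + 160.77 + 775.66 + 9256.62 + 585.58 + 201.64 + 461.79 + 476.13 = 13181.65
Landed cost (B) = invoice 52060.98 + 13181.65 + duty 10897.52 = 76140.15
Difference = |70723.84 − 76140.15| = 5416.31

Supplier A is cheaper by GBP 5416.31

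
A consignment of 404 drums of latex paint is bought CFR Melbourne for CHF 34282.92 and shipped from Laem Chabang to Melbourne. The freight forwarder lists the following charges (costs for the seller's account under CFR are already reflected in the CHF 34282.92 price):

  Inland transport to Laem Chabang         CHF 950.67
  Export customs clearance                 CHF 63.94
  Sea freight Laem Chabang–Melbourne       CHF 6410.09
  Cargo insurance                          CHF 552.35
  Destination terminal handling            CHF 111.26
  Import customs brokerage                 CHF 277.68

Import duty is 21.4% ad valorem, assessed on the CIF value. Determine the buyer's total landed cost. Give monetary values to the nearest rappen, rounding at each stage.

Total landed cost: CHF 42678.96

CFR: the seller pays costs through ocean freight to the destination port, but not insurance.
Already in the invoice (seller's account under CFR): inland to port, export clearance, freight — exclude.
CIF value = CFR price + insurance = 34282.92 + 552.35 = 34835.27
Import duty = 34835.27 × 21.4% = 7454.75
Buyer bears: insurance 552.35 + destination terminal 111.26 + brokerage 277.68 + duty 7454.75 = 8396.04
Landed cost = invoice 34282.92 + 8396.04 = 42678.96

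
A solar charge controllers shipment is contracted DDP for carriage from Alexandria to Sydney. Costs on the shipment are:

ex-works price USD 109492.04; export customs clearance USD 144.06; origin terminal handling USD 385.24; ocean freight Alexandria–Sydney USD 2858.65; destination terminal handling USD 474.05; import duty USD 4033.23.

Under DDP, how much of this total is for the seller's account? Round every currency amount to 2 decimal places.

DDP: the seller bears all costs including import duty.
Seller's account: goods 109492.04 + export clearance 144.06 + origin terminal 385.24 + freight 2858.65 + destination terminal 474.05 + duty 4033.23 = 117387.27
Buyer's account: 0.00

Seller's account: USD 117387.27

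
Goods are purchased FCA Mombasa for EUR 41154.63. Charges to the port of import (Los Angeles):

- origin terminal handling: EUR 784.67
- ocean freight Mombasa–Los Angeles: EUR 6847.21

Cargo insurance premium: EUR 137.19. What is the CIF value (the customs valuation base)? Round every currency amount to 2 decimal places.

CIF value: EUR 48923.70

CIF = FCA price + pre-shipment costs + freight + insurance
CIF = 41154.63 + 784.67 + 6847.21 + 137.19 = 48923.70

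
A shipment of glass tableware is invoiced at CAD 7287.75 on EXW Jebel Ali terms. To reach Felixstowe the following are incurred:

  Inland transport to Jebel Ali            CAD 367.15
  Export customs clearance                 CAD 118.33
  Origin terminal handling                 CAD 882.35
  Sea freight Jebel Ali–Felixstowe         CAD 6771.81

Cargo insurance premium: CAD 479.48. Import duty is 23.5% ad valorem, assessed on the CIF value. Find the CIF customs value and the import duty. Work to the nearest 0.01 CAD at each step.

CIF = EXW price + pre-shipment costs + freight + insurance
CIF = 7287.75 + 367.15 + 118.33 + 882.35 + 6771.81 + 479.48 = 15906.87
Import duty = 15906.87 × 23.5% = 3738.11

CIF value: CAD 15906.87; import duty: CAD 3738.11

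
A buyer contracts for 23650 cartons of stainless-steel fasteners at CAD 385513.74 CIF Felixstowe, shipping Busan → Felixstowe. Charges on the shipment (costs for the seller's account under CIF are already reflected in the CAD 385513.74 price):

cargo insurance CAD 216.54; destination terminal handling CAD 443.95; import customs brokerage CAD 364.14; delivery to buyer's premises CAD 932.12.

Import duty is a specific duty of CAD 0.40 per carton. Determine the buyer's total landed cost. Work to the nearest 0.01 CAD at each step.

CIF: the seller pays costs through ocean freight and marine insurance to the destination port.
Already in the invoice (seller's account under CIF): insurance — exclude.
The CIF price already equals the CIF value: 385513.74
Import duty = 23650 × 0.40 = 9460.00
Buyer bears: destination terminal 443.95 + brokerage 364.14 + delivery 932.12 + duty 9460.00 = 11200.21
Landed cost = invoice 385513.74 + 11200.21 = 396713.95

Total landed cost: CAD 396713.95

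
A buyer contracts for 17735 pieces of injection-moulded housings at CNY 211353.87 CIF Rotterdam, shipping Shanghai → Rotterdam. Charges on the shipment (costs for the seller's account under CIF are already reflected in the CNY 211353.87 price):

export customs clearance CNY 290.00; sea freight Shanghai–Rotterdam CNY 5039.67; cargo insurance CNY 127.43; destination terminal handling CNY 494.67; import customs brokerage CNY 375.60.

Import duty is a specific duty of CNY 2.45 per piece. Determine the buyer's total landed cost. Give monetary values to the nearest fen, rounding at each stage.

CIF: the seller pays costs through ocean freight and marine insurance to the destination port.
Already in the invoice (seller's account under CIF): export clearance, freight, insurance — exclude.
The CIF price already equals the CIF value: 211353.87
Import duty = 17735 × 2.45 = 43450.75
Buyer bears: destination terminal 494.67 + brokerage 375.60 + duty 43450.75 = 44321.02
Landed cost = invoice 211353.87 + 44321.02 = 255674.89

Total landed cost: CNY 255674.89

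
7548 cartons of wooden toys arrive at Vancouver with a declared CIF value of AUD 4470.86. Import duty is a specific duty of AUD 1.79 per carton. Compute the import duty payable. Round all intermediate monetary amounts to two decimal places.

Import duty: AUD 13510.92

Import duty = 7548 × 1.79 = 13510.92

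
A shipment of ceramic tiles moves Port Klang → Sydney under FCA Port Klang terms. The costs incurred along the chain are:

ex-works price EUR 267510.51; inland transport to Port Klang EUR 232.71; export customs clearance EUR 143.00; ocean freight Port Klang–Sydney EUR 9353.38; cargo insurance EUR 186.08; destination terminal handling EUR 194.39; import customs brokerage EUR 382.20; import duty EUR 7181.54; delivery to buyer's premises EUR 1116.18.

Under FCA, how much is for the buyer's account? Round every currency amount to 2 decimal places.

Buyer's account: EUR 18413.77

FCA: the seller delivers export-cleared goods to the carrier; the buyer bears costs from that point.
Seller's account: goods 267510.51 + inland to port 232.71 + export clearance 143.00 = 267886.22
Buyer's account: freight 9353.38 + insurance 186.08 + destination terminal 194.39 + brokerage 382.20 + duty 7181.54 + delivery 1116.18 = 18413.77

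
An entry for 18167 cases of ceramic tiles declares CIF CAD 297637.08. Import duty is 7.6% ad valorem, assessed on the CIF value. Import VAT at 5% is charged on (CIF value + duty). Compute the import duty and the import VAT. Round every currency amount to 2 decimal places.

Import duty = 297637.08 × 7.6% = 22620.42
VAT base = CIF + duty = 297637.08 + 22620.42 = 320257.50
Import VAT = 320257.50 × 5% = 16012.88

Import duty: CAD 22620.42; import VAT: CAD 16012.88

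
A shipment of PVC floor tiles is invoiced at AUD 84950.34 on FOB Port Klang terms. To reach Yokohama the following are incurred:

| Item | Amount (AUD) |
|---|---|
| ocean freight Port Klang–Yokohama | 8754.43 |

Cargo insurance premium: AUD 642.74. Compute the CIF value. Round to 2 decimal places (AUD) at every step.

CIF value: AUD 94347.51

CIF = FOB price + freight + insurance
CIF = 84950.34 + 8754.43 + 642.74 = 94347.51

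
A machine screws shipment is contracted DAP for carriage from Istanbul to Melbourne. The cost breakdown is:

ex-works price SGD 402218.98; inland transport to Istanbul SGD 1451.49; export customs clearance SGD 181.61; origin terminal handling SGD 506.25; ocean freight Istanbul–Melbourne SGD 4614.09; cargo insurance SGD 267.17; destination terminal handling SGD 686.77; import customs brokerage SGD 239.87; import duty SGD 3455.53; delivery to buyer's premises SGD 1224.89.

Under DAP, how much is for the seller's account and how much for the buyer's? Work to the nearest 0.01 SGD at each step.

DAP: the seller bears all costs to the named destination except import duty and clearance.
Seller's account: goods 402218.98 + inland to port 1451.49 + export clearance 181.61 + origin terminal 506.25 + freight 4614.09 + insurance 267.17 + destination terminal 686.77 + delivery 1224.89 = 411151.25
Buyer's account: brokerage 239.87 + duty 3455.53 = 3695.40

Seller: SGD 411151.25; buyer: SGD 3695.40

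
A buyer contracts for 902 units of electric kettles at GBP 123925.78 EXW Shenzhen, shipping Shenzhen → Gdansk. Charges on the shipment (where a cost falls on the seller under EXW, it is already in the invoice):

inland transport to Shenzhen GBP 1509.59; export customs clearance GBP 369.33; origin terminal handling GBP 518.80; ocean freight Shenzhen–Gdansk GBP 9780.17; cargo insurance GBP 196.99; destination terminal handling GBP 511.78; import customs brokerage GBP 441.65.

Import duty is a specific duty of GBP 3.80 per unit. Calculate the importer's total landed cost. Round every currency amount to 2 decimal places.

Total landed cost: GBP 140681.69

EXW: the seller makes goods available at their premises; the buyer bears all onward costs.
CIF value = EXW price + inland to port + export clearance + origin terminal + freight + insurance = 123925.78 + 1509.59 + 369.33 + 518.80 + 9780.17 + 196.99 = 136300.66
Import duty = 902 × 3.80 = 3427.60
Buyer bears: inland to port 1509.59 + export clearance 369.33 + origin terminal 518.80 + freight 9780.17 + insurance 196.99 + destination terminal 511.78 + brokerage 441.65 + duty 3427.60 = 16755.91
Landed cost = invoice 123925.78 + 16755.91 = 140681.69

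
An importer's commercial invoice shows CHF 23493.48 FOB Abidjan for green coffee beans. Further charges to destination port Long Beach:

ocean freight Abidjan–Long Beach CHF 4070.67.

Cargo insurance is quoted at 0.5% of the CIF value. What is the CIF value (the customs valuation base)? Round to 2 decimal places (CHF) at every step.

Let C be the CIF value. C = FOB price + freight + 0.5% × C
C − 0.5% × C = 23493.48 + 4070.67
0.995 × C = 27564.15
C = 27564.15 / 0.995 = 27702.66
Insurance premium = 0.5% × 27702.66 = 138.51

CIF value: CHF 27702.66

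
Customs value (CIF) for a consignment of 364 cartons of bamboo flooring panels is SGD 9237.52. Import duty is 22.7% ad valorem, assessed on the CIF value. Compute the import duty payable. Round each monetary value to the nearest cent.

Import duty: SGD 2096.92

Import duty = 9237.52 × 22.7% = 2096.92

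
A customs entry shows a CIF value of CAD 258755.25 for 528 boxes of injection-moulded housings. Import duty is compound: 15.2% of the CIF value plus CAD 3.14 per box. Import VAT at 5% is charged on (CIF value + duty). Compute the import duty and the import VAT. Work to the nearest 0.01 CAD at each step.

Ad valorem component: 258755.25 × 15.2% = 39330.80
Specific component: 528 × 3.14 = 1657.92
Import duty = 39330.80 + 1657.92 = 40988.72
VAT base = CIF + duty = 258755.25 + 40988.72 = 299743.97
Import VAT = 299743.97 × 5% = 14987.20

Import duty: CAD 40988.72; import VAT: CAD 14987.20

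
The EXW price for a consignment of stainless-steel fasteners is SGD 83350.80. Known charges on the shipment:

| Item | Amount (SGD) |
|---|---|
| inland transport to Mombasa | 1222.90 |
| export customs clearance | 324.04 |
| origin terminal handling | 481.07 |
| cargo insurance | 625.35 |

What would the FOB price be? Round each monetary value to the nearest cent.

FOB price: SGD 85378.81

Not relevant to the conversion: insurance — on the buyer under both terms; not part of either seller's price.
From EXW to FOB, the seller additionally bears: inland to port, export clearance, origin terminal.
FOB price = 83350.80 + 1222.90 + 324.04 + 481.07 = 85378.81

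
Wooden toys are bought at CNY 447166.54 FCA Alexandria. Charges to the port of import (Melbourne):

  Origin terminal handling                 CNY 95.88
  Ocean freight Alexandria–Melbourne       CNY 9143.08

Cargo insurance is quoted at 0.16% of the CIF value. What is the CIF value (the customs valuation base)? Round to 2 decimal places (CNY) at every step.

Let C be the CIF value. C = FCA price + pre-shipment costs + freight + 0.16% × C
C − 0.16% × C = 447166.54 + 95.88 + 9143.08
0.9984 × C = 456405.50
C = 456405.50 / 0.9984 = 457136.92
Insurance premium = 0.16% × 457136.92 = 731.42

CIF value: CNY 457136.92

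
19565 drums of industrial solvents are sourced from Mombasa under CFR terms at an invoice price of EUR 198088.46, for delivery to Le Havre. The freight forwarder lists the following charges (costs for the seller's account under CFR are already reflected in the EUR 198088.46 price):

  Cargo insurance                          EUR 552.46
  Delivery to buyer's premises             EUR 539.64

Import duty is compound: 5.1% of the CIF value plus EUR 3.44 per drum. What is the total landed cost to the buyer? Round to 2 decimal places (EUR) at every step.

CFR: the seller pays costs through ocean freight to the destination port, but not insurance.
CIF value = CFR price + insurance = 198088.46 + 552.46 = 198640.92
Ad valorem component: 198640.92 × 5.1% = 10130.69
Specific component: 19565 × 3.44 = 67303.60
Import duty = 10130.69 + 67303.60 = 77434.29
Buyer bears: insurance 552.46 + delivery 539.64 + duty 77434.29 = 78526.39
Landed cost = invoice 198088.46 + 78526.39 = 276614.85

Total landed cost: EUR 276614.85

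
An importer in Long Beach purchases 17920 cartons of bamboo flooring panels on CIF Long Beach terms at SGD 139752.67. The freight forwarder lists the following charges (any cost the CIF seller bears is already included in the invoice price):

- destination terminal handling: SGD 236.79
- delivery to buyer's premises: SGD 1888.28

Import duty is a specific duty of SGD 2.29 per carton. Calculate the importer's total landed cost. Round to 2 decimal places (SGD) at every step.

Total landed cost: SGD 182914.54

CIF: the seller pays costs through ocean freight and marine insurance to the destination port.
The CIF price already equals the CIF value: 139752.67
Import duty = 17920 × 2.29 = 41036.80
Buyer bears: destination terminal 236.79 + delivery 1888.28 + duty 41036.80 = 43161.87
Landed cost = invoice 139752.67 + 43161.87 = 182914.54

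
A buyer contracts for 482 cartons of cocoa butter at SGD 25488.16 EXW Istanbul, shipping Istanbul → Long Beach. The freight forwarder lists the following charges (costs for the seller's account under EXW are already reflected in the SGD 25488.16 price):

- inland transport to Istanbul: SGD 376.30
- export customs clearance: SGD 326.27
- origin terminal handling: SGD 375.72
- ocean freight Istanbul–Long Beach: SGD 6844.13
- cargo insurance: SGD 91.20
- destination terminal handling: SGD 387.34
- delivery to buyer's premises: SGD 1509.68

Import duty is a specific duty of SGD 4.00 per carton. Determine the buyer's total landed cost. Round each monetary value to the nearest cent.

EXW: the seller makes goods available at their premises; the buyer bears all onward costs.
CIF value = EXW price + inland to port + export clearance + origin terminal + freight + insurance = 25488.16 + 376.30 + 326.27 + 375.72 + 6844.13 + 91.20 = 33501.78
Import duty = 482 × 4.00 = 1928.00
Buyer bears: inland to port 376.30 + export clearance 326.27 + origin terminal 375.72 + freight 6844.13 + insurance 91.20 + destination terminal 387.34 + delivery 1509.68 + duty 1928.00 = 11838.64
Landed cost = invoice 25488.16 + 11838.64 = 37326.80

Total landed cost: SGD 37326.80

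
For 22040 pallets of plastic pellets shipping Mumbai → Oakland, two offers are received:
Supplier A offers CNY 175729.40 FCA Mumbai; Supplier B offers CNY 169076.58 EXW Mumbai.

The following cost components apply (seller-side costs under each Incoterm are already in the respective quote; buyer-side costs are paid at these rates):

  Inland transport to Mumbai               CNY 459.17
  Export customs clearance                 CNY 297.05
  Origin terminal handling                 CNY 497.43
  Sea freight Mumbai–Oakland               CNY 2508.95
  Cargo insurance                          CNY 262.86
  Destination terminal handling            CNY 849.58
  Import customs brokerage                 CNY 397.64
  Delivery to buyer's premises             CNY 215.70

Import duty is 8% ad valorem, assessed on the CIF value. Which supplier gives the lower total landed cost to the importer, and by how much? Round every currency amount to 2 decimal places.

Supplier B is cheaper by CNY 6368.33

Supplier A (FCA):
CIF value = FCA price + origin terminal + freight + insurance = 175729.40 + 497.43 + 2508.95 + 262.86 = 178998.64
Import duty = 178998.64 × 8% = 14319.89
Buyer bears (A): 497.43 + 2508.95 + 262.86 + 849.58 + 397.64 + 215.70 = 4732.16
Landed cost (A) = invoice 175729.40 + 4732.16 + duty 14319.89 = 194781.45
Supplier B (EXW):
CIF value = EXW price + inland to port + export clearance + origin terminal + freight + insurance = 169076.58 + 459.17 + 297.05 + 497.43 + 2508.95 + 262.86 = 173102.04
Import duty = 173102.04 × 8% = 13848.16
Buyer bears (B): 459.17 + 297.05 + 497.43 + 2508.95 + 262.86 + 849.58 + 397.64 + 215.70 = 5488.38
Landed cost (B) = invoice 169076.58 + 5488.38 + duty 13848.16 = 188413.12
Difference = |194781.45 − 188413.12| = 6368.33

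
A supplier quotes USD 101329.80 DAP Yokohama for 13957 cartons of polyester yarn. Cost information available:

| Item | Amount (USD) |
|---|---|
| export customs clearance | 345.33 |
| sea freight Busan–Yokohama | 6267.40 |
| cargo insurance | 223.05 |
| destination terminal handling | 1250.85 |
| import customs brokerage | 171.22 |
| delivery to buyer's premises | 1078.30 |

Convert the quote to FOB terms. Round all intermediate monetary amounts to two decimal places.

Not relevant to the conversion: export clearance — on the seller under both DAP and FOB; already in the DAP price and stays in the FOB price. brokerage — on the buyer under both terms; not part of either seller's price.
From DAP to FOB, the seller no longer bears: freight, insurance, destination terminal, delivery.
FOB price = 101329.80 − 6267.40 − 223.05 − 1250.85 − 1078.30 = 92510.20

FOB price: USD 92510.20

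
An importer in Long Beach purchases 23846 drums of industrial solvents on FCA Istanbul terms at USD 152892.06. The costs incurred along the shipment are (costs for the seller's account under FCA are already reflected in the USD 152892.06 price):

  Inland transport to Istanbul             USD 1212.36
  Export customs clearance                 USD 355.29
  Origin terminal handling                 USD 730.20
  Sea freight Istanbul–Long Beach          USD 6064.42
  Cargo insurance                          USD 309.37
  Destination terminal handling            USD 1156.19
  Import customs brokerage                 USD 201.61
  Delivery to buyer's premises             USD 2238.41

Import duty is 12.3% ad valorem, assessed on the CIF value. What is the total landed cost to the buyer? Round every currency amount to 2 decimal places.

Total landed cost: USD 183271.77

FCA: the seller delivers export-cleared goods to the carrier; the buyer bears costs from that point.
Already in the invoice (seller's account under FCA): inland to port, export clearance — exclude.
CIF value = FCA price + origin terminal + freight + insurance = 152892.06 + 730.20 + 6064.42 + 309.37 = 159996.05
Import duty = 159996.05 × 12.3% = 19679.51
Buyer bears: origin terminal 730.20 + freight 6064.42 + insurance 309.37 + destination terminal 1156.19 + brokerage 201.61 + delivery 2238.41 + duty 19679.51 = 30379.71
Landed cost = invoice 152892.06 + 30379.71 = 183271.77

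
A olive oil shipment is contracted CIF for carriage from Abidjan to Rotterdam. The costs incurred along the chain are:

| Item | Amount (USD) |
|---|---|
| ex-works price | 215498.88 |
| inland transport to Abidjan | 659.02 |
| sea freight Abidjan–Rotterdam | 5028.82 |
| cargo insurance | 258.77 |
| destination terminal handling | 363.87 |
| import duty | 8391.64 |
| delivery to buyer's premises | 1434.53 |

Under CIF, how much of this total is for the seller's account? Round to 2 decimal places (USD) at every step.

CIF: the seller pays costs through ocean freight and marine insurance to the destination port.
Seller's account: goods 215498.88 + inland to port 659.02 + freight 5028.82 + insurance 258.77 = 221445.49
Buyer's account: destination terminal 363.87 + duty 8391.64 + delivery 1434.53 = 10190.04

Seller's account: USD 221445.49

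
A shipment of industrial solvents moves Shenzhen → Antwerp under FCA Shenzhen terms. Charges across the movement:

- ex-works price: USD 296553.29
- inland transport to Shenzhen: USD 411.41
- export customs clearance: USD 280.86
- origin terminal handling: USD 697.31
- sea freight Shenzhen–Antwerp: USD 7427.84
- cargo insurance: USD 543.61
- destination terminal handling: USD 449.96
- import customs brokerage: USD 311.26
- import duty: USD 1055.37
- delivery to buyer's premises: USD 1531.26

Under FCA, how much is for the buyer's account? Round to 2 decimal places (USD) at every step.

Buyer's account: USD 12016.61

FCA: the seller delivers export-cleared goods to the carrier; the buyer bears costs from that point.
Seller's account: goods 296553.29 + inland to port 411.41 + export clearance 280.86 = 297245.56
Buyer's account: origin terminal 697.31 + freight 7427.84 + insurance 543.61 + destination terminal 449.96 + brokerage 311.26 + duty 1055.37 + delivery 1531.26 = 12016.61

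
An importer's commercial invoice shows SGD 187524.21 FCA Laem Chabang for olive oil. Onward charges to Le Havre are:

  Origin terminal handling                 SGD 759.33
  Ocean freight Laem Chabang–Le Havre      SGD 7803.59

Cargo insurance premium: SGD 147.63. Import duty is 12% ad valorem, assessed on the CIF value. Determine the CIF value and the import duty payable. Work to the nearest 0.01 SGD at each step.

CIF = FCA price + pre-shipment costs + freight + insurance
CIF = 187524.21 + 759.33 + 7803.59 + 147.63 = 196234.76
Import duty = 196234.76 × 12% = 23548.17

CIF value: SGD 196234.76; import duty: SGD 23548.17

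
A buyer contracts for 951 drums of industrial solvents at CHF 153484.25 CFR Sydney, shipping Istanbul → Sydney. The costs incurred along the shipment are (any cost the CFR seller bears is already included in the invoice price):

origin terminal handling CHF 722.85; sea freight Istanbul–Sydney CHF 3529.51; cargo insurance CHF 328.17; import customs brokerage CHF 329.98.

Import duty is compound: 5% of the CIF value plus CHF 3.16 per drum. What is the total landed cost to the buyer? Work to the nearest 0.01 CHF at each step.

Total landed cost: CHF 164838.18

CFR: the seller pays costs through ocean freight to the destination port, but not insurance.
Already in the invoice (seller's account under CFR): origin terminal, freight — exclude.
CIF value = CFR price + insurance = 153484.25 + 328.17 = 153812.42
Ad valorem component: 153812.42 × 5% = 7690.62
Specific component: 951 × 3.16 = 3005.16
Import duty = 7690.62 + 3005.16 = 10695.78
Buyer bears: insurance 328.17 + brokerage 329.98 + duty 10695.78 = 11353.93
Landed cost = invoice 153484.25 + 11353.93 = 164838.18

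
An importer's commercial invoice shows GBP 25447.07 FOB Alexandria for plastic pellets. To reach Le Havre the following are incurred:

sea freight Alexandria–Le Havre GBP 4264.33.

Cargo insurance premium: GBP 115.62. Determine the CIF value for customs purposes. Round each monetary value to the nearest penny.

CIF = FOB price + freight + insurance
CIF = 25447.07 + 4264.33 + 115.62 = 29827.02

CIF value: GBP 29827.02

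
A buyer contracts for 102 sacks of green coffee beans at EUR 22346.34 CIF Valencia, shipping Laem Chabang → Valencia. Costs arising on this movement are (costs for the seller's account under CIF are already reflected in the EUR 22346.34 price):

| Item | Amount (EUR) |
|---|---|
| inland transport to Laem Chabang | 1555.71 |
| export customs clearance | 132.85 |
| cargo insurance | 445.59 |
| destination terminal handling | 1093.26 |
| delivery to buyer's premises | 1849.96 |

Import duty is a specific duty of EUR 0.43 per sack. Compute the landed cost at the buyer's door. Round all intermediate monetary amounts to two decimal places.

Total landed cost: EUR 25333.42

CIF: the seller pays costs through ocean freight and marine insurance to the destination port.
Already in the invoice (seller's account under CIF): inland to port, export clearance, insurance — exclude.
The CIF price already equals the CIF value: 22346.34
Import duty = 102 × 0.43 = 43.86
Buyer bears: destination terminal 1093.26 + delivery 1849.96 + duty 43.86 = 2987.08
Landed cost = invoice 22346.34 + 2987.08 = 25333.42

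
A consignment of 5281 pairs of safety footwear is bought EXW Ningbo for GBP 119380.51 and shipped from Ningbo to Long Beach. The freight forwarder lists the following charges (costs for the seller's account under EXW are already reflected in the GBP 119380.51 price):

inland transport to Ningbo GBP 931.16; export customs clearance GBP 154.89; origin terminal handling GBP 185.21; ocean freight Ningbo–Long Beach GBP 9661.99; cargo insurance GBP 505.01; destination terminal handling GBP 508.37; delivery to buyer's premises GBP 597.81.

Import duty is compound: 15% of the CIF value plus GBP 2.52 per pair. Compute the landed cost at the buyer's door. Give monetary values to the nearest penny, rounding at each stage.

EXW: the seller makes goods available at their premises; the buyer bears all onward costs.
CIF value = EXW price + inland to port + export clearance + origin terminal + freight + insurance = 119380.51 + 931.16 + 154.89 + 185.21 + 9661.99 + 505.01 = 130818.77
Ad valorem component: 130818.77 × 15% = 19622.82
Specific component: 5281 × 2.52 = 13308.12
Import duty = 19622.82 + 13308.12 = 32930.94
Buyer bears: inland to port 931.16 + export clearance 154.89 + origin terminal 185.21 + freight 9661.99 + insurance 505.01 + destination terminal 508.37 + delivery 597.81 + duty 32930.94 = 45475.38
Landed cost = invoice 119380.51 + 45475.38 = 164855.89

Total landed cost: GBP 164855.89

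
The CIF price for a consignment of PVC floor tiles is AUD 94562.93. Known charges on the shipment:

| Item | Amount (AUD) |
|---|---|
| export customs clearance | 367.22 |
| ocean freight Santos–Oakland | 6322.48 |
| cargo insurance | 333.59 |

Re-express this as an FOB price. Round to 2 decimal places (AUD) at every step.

FOB price: AUD 87906.86

Not relevant to the conversion: export clearance — on the seller under both CIF and FOB; already in the CIF price and stays in the FOB price.
From CIF to FOB, the seller no longer bears: freight, insurance.
FOB price = 94562.93 − 6322.48 − 333.59 = 87906.86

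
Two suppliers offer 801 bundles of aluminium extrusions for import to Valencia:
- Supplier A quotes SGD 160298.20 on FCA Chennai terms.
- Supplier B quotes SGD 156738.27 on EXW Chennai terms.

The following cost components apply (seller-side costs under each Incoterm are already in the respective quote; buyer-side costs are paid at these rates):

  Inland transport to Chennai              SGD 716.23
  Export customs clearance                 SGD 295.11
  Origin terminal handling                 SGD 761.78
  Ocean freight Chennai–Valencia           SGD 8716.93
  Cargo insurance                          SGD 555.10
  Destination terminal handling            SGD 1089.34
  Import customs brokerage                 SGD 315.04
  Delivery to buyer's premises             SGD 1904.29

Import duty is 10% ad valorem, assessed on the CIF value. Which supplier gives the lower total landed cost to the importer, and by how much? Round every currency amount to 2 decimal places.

Supplier A (FCA):
CIF value = FCA price + origin terminal + freight + insurance = 160298.20 + 761.78 + 8716.93 + 555.10 = 170332.01
Import duty = 170332.01 × 10% = 17033.20
Buyer bears (A): 761.78 + 8716.93 + 555.10 + 1089.34 + 315.04 + 1904.29 = 13342.48
Landed cost (A) = invoice 160298.20 + 13342.48 + duty 17033.20 = 190673.88
Supplier B (EXW):
CIF value = EXW price + inland to port + export clearance + origin terminal + freight + insurance = 156738.27 + 716.23 + 295.11 + 761.78 + 8716.93 + 555.10 = 167783.42
Import duty = 167783.42 × 10% = 16778.34
Buyer bears (B): 716.23 + 295.11 + 761.78 + 8716.93 + 555.10 + 1089.34 + 315.04 + 1904.29 = 14353.82
Landed cost (B) = invoice 156738.27 + 14353.82 + duty 16778.34 = 187870.43
Difference = |190673.88 − 187870.43| = 2803.45

Supplier B is cheaper by SGD 2803.45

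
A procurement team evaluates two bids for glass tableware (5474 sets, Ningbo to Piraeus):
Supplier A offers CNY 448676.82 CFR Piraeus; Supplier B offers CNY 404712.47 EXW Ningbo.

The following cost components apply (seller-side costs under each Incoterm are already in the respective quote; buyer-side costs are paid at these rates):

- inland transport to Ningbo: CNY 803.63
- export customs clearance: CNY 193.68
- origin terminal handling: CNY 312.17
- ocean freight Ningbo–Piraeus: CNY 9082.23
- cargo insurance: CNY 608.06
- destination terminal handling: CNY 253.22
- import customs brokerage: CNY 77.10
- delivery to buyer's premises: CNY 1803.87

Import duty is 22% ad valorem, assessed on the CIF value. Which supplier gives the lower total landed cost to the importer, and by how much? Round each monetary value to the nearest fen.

Supplier B is cheaper by CNY 40958.62

Supplier A (CFR):
CIF value = CFR price + insurance = 448676.82 + 608.06 = 449284.88
Import duty = 449284.88 × 22% = 98842.67
Buyer bears (A): 608.06 + 253.22 + 77.10 + 1803.87 = 2742.25
Landed cost (A) = invoice 448676.82 + 2742.25 + duty 98842.67 = 550261.74
Supplier B (EXW):
CIF value = EXW price + inland to port + export clearance + origin terminal + freight + insurance = 404712.47 + 803.63 + 193.68 + 312.17 + 9082.23 + 608.06 = 415712.24
Import duty = 415712.24 × 22% = 91456.69
Buyer bears (B): 803.63 + 193.68 + 312.17 + 9082.23 + 608.06 + 253.22 + 77.10 + 1803.87 = 13133.96
Landed cost (B) = invoice 404712.47 + 13133.96 + duty 91456.69 = 509303.12
Difference = |550261.74 − 509303.12| = 40958.62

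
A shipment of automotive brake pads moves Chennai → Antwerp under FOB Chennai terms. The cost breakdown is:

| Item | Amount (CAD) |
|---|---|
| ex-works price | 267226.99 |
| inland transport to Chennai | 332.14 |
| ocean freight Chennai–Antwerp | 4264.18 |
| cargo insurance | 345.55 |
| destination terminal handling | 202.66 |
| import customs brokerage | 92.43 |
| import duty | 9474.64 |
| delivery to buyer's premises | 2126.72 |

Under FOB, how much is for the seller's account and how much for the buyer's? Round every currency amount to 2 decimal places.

FOB: the seller bears costs until goods are on board at the origin port; the buyer bears freight, insurance and all costs thereafter.
Seller's account: goods 267226.99 + inland to port 332.14 = 267559.13
Buyer's account: freight 4264.18 + insurance 345.55 + destination terminal 202.66 + brokerage 92.43 + duty 9474.64 + delivery 2126.72 = 16506.18

Seller: CAD 267559.13; buyer: CAD 16506.18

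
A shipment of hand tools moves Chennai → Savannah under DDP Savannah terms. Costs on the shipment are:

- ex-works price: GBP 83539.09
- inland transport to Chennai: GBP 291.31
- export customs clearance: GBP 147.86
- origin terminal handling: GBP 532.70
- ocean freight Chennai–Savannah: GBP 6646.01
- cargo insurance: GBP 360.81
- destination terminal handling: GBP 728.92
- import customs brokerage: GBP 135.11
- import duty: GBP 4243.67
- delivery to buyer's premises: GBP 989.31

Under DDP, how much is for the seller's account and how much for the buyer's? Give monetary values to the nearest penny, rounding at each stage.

Seller: GBP 97614.79; buyer: GBP 0.00

DDP: the seller bears all costs including import duty.
Seller's account: goods 83539.09 + inland to port 291.31 + export clearance 147.86 + origin terminal 532.70 + freight 6646.01 + insurance 360.81 + destination terminal 728.92 + brokerage 135.11 + duty 4243.67 + delivery 989.31 = 97614.79
Buyer's account: 0.00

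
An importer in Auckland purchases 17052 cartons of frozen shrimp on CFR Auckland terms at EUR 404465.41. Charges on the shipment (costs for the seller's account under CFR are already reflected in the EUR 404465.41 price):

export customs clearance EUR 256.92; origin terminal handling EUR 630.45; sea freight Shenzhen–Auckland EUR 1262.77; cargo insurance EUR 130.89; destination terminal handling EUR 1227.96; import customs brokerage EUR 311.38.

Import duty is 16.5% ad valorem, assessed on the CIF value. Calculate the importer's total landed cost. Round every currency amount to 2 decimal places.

CFR: the seller pays costs through ocean freight to the destination port, but not insurance.
Already in the invoice (seller's account under CFR): export clearance, origin terminal, freight — exclude.
CIF value = CFR price + insurance = 404465.41 + 130.89 = 404596.30
Import duty = 404596.30 × 16.5% = 66758.39
Buyer bears: insurance 130.89 + destination terminal 1227.96 + brokerage 311.38 + duty 66758.39 = 68428.62
Landed cost = invoice 404465.41 + 68428.62 = 472894.03

Total landed cost: EUR 472894.03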